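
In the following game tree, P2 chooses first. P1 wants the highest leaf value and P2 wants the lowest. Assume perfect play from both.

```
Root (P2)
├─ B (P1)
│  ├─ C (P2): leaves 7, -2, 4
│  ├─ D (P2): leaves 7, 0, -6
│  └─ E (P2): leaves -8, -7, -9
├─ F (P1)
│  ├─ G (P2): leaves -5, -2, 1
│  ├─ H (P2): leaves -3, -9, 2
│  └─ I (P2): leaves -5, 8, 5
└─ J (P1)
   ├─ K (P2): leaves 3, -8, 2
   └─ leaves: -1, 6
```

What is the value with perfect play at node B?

-2

C: min(7, -2, 4) = -2
D: min(7, 0, -6) = -6
E: min(-8, -7, -9) = -9
B: max(-2, -6, -9) = -2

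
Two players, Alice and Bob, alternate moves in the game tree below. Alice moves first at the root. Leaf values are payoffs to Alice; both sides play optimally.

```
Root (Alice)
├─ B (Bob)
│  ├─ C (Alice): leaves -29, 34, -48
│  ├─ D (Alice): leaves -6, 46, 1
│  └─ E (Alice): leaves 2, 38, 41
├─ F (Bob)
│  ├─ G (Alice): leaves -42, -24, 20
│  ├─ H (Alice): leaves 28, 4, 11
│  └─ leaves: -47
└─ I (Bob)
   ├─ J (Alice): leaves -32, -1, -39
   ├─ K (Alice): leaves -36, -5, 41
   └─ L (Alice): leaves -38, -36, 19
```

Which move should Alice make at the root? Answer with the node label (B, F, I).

C (Alice): max(-29, 34, -48) = 34
D (Alice): max(-6, 46, 1) = 46
E (Alice): max(2, 38, 41) = 41
B (Bob): min(34, 46, 41) = 34
G (Alice): max(-42, -24, 20) = 20
H (Alice): max(28, 4, 11) = 28
F (Bob): min(20, 28, -47) = -47
J (Alice): max(-32, -1, -39) = -1
K (Alice): max(-36, -5, 41) = 41
L (Alice): max(-38, -36, 19) = 19
I (Bob): min(-1, 41, 19) = -1
Root (Alice): max(34, -47, -1) = 34
Alice picks the child with the highest value: B (value 34).

B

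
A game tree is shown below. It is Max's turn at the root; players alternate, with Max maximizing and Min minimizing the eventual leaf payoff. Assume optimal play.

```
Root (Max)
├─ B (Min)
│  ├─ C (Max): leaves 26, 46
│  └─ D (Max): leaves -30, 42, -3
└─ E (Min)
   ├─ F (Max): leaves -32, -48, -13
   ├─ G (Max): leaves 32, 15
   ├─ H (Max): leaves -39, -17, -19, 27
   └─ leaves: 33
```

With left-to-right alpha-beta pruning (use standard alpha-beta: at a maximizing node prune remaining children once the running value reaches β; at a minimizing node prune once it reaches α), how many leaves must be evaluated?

8

C [α=-∞,β=+∞]: v=46
D [α=-∞,β=46]: v=42
B [α=-∞,β=+∞]: v=42
F [α=42,β=+∞]: v=-13
E [α=42,β=+∞]: v=-13 after child 1 ≤ α → α-cutoff, skip 3
Root [α=-∞,β=+∞]: v=42
Leaves evaluated: 8 of 15.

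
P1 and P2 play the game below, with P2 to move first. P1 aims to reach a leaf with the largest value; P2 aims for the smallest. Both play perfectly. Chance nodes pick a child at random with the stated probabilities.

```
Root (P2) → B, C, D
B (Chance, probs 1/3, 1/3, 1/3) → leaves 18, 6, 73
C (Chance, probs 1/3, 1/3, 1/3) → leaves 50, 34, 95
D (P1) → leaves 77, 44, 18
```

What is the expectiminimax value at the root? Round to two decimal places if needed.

B (Chance): 1/3·18 + 1/3·6 + 1/3·73 = 32.33
C (Chance): 1/3·50 + 1/3·34 + 1/3·95 = 59.67
D (P1): max(77, 44, 18) = 77
Root (P2): min(32.33, 59.67, 77) = 32.33

32.33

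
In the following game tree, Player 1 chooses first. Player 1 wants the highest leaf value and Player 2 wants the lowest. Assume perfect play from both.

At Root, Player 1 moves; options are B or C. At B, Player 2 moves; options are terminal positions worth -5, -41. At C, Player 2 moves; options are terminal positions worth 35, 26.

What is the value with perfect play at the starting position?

B (Player 2): min(-5, -41) = -41
C (Player 2): min(35, 26) = 26
Root (Player 1): max(-41, 26) = 26

26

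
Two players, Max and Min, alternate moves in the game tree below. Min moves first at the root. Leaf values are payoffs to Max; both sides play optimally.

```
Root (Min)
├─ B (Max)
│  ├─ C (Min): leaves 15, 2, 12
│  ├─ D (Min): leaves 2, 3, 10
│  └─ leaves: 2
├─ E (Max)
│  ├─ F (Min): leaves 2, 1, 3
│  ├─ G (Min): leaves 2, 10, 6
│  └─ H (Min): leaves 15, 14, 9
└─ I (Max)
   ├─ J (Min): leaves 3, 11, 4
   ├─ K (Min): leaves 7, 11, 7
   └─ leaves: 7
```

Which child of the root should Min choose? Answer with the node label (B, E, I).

C (Min): min(15, 2, 12) = 2
D (Min): min(2, 3, 10) = 2
B (Max): max(2, 2, 2) = 2
F (Min): min(2, 1, 3) = 1
G (Min): min(2, 10, 6) = 2
H (Min): min(15, 14, 9) = 9
E (Max): max(1, 2, 9) = 9
J (Min): min(3, 11, 4) = 3
K (Min): min(7, 11, 7) = 7
I (Max): max(3, 7, 7) = 7
Root (Min): min(2, 9, 7) = 2
Min picks the child with the lowest value: B (value 2).

B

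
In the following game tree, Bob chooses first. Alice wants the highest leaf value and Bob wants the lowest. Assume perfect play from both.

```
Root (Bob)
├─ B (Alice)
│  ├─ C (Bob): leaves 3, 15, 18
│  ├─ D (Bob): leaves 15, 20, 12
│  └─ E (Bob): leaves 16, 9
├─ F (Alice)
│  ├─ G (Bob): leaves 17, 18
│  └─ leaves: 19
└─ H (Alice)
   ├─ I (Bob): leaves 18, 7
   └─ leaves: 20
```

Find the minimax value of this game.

C (Bob): min(3, 15, 18) = 3
D (Bob): min(15, 20, 12) = 12
E (Bob): min(16, 9) = 9
B (Alice): max(3, 12, 9) = 12
G (Bob): min(17, 18) = 17
F (Alice): max(17, 19) = 19
I (Bob): min(18, 7) = 7
H (Alice): max(7, 20) = 20
Root (Bob): min(12, 19, 20) = 12

12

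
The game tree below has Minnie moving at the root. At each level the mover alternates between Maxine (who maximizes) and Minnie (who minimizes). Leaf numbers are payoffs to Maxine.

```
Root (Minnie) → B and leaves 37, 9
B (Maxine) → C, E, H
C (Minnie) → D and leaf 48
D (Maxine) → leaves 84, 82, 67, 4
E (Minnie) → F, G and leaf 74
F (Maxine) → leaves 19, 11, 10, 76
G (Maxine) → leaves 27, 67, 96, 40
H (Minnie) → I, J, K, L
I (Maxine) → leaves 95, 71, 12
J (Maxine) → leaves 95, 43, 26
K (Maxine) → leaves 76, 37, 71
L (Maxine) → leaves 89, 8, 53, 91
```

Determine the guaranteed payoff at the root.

9

D (Maxine): max(84, 82, 67, 4) = 84
C (Minnie): min(84, 48) = 48
F (Maxine): max(19, 11, 10, 76) = 76
G (Maxine): max(27, 67, 96, 40) = 96
E (Minnie): min(76, 96, 74) = 74
I (Maxine): max(95, 71, 12) = 95
J (Maxine): max(95, 43, 26) = 95
K (Maxine): max(76, 37, 71) = 76
L (Maxine): max(89, 8, 53, 91) = 91
H (Minnie): min(95, 95, 76, 91) = 76
B (Maxine): max(48, 74, 76) = 76
Root (Minnie): min(76, 37, 9) = 9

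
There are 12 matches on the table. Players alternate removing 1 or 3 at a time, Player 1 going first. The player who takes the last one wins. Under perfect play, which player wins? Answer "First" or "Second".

Second

Positions where the player to move wins (W) vs loses (L):
i:   0  1  2  3  4  5  6  7  8  9 10 11 12
     L  W  L  W  L  W  L  W  L  W  L  W  L
Position 12 is L, so the second player wins.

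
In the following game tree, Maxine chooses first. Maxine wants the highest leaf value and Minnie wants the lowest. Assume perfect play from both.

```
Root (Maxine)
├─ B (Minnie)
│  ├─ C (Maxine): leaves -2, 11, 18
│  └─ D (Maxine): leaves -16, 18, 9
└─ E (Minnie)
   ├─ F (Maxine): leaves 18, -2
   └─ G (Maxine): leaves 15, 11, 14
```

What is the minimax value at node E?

15

F: max(18, -2) = 18
G: max(15, 11, 14) = 15
E: min(18, 15) = 15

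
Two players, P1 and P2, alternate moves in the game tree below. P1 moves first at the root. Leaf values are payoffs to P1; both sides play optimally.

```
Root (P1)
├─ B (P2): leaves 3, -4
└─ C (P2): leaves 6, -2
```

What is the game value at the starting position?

-2

B (P2): min(3, -4) = -4
C (P2): min(6, -2) = -2
Root (P1): max(-4, -2) = -2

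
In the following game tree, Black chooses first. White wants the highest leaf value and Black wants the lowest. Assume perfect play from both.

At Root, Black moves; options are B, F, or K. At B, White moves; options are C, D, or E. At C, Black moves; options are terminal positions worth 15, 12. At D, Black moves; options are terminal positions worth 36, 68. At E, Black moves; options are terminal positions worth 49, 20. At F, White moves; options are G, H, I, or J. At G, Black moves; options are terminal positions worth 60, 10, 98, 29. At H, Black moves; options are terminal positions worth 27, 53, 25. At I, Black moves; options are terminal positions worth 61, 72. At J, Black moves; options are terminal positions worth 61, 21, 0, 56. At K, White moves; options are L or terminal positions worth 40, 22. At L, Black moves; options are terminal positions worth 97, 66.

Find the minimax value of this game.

C (Black): min(15, 12) = 12
D (Black): min(36, 68) = 36
E (Black): min(49, 20) = 20
B (White): max(12, 36, 20) = 36
G (Black): min(60, 10, 98, 29) = 10
H (Black): min(27, 53, 25) = 25
I (Black): min(61, 72) = 61
J (Black): min(61, 21, 0, 56) = 0
F (White): max(10, 25, 61, 0) = 61
L (Black): min(97, 66) = 66
K (White): max(66, 40, 22) = 66
Root (Black): min(36, 61, 66) = 36

36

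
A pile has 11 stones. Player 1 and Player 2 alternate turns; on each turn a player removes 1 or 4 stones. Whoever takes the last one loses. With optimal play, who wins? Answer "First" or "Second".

W/L table (W = player to move can force a win):
i:   0  1  2  3  4  5  6  7  8  9 10 11
     W  L  W  L  W  W  L  W  L  W  W  L
Position 11 is L, so the second player wins.

Second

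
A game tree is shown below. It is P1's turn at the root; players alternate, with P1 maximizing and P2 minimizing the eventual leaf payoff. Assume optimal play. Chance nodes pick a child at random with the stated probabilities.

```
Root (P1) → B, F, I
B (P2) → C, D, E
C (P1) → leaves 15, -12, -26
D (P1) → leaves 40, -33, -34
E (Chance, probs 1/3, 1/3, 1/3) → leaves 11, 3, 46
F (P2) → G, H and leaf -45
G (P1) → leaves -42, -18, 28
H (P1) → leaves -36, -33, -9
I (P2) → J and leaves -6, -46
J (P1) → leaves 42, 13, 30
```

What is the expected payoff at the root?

C (P1): max(15, -12, -26) = 15
D (P1): max(40, -33, -34) = 40
E (Chance): 1/3·11 + 1/3·3 + 1/3·46 = 20
B (P2): min(15, 40, 20) = 15
G (P1): max(-42, -18, 28) = 28
H (P1): max(-36, -33, -9) = -9
F (P2): min(28, -9, -45) = -45
J (P1): max(42, 13, 30) = 42
I (P2): min(42, -6, -46) = -46
Root (P1): max(15, -45, -46) = 15

15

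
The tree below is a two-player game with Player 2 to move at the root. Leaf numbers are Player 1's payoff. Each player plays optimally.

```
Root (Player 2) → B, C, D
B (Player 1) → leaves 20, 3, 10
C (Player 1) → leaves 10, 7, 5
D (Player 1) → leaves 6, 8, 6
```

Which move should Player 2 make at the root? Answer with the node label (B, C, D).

B (Player 1): max(20, 3, 10) = 20
C (Player 1): max(10, 7, 5) = 10
D (Player 1): max(6, 8, 6) = 8
Root (Player 2): min(20, 10, 8) = 8
Player 2 picks the child with the lowest value: D (value 8).

D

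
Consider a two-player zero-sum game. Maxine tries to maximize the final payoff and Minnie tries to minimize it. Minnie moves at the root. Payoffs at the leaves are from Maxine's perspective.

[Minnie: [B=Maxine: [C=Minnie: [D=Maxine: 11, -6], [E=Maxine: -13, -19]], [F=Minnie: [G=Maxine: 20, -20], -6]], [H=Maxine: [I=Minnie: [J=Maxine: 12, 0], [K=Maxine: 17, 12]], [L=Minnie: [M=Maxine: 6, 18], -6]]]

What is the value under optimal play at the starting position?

-6

D (Maxine): max(11, -6) = 11
E (Maxine): max(-13, -19) = -13
C (Minnie): min(11, -13) = -13
G (Maxine): max(20, -20) = 20
F (Minnie): min(20, -6) = -6
B (Maxine): max(-13, -6) = -6
J (Maxine): max(12, 0) = 12
K (Maxine): max(17, 12) = 17
I (Minnie): min(12, 17) = 12
M (Maxine): max(6, 18) = 18
L (Minnie): min(18, -6) = -6
H (Maxine): max(12, -6) = 12
Root (Minnie): min(-6, 12) = -6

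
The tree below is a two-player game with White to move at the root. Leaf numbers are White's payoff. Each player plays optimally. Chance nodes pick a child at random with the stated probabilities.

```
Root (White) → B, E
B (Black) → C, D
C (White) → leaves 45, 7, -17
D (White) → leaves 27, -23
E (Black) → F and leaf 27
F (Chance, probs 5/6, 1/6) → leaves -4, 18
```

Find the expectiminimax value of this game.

27

C (White): max(45, 7, -17) = 45
D (White): max(27, -23) = 27
B (Black): min(45, 27) = 27
F (Chance): 5/6·-4 + 1/6·18 = -0.33
E (Black): min(-0.33, 27) = -0.33
Root (White): max(27, -0.33) = 27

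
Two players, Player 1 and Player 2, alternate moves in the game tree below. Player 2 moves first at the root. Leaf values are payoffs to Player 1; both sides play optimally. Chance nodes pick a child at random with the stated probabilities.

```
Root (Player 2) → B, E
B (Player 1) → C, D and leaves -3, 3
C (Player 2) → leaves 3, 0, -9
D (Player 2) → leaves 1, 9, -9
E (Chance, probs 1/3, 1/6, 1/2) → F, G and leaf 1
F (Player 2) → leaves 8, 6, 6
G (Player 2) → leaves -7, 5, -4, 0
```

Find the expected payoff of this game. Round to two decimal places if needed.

1.33

C (Player 2): min(3, 0, -9) = -9
D (Player 2): min(1, 9, -9) = -9
B (Player 1): max(-9, -9, -3, 3) = 3
F (Player 2): min(8, 6, 6) = 6
G (Player 2): min(-7, 5, -4, 0) = -7
E (Chance): 1/3·6 + 1/6·-7 + 1/2·1 = 1.33
Root (Player 2): min(3, 1.33) = 1.33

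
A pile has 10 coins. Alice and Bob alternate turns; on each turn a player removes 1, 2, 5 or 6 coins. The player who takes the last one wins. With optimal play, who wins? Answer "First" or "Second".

Second

Mark each pile size as W (mover wins) or L (mover loses):
i:   0  1  2  3  4  5  6  7  8  9 10
     L  W  W  L  W  W  W  L  W  W  L
Position 10 is L, so the second player wins.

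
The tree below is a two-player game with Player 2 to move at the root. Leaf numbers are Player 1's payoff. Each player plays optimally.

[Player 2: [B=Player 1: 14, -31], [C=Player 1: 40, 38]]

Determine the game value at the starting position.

14

B (Player 1): max(14, -31) = 14
C (Player 1): max(40, 38) = 40
Root (Player 2): min(14, 40) = 14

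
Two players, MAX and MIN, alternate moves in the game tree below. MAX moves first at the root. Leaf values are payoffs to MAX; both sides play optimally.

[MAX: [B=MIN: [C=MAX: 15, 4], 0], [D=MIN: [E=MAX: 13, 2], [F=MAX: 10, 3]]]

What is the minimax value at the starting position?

10

C (MAX): max(15, 4) = 15
B (MIN): min(15, 0) = 0
E (MAX): max(13, 2) = 13
F (MAX): max(10, 3) = 10
D (MIN): min(13, 10) = 10
Root (MAX): max(0, 10) = 10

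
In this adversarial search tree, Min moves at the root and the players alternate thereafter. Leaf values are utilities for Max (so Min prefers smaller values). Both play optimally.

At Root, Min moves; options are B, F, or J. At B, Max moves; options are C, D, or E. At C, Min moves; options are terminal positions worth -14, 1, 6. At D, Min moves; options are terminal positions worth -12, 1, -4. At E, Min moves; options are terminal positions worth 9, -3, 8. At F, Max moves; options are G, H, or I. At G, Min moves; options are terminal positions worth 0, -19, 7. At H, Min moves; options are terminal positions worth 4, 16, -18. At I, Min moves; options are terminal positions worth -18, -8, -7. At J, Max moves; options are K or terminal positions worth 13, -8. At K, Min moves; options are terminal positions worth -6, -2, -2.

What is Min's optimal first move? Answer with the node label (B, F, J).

C (Min): min(-14, 1, 6) = -14
D (Min): min(-12, 1, -4) = -12
E (Min): min(9, -3, 8) = -3
B (Max): max(-14, -12, -3) = -3
G (Min): min(0, -19, 7) = -19
H (Min): min(4, 16, -18) = -18
I (Min): min(-18, -8, -7) = -18
F (Max): max(-19, -18, -18) = -18
K (Min): min(-6, -2, -2) = -6
J (Max): max(-6, 13, -8) = 13
Root (Min): min(-3, -18, 13) = -18
Min picks the child with the lowest value: F (value -18).

F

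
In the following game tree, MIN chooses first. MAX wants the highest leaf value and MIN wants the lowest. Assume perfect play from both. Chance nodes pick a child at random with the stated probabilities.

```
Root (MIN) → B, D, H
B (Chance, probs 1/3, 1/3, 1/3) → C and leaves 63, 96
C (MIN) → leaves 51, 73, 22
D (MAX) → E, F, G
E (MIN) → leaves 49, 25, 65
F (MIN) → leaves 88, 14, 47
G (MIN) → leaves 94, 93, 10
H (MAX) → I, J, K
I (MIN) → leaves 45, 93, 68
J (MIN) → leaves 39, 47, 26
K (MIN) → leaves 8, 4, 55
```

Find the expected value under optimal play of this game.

25

C (MIN): min(51, 73, 22) = 22
B (Chance): 1/3·22 + 1/3·63 + 1/3·96 = 60.33
E (MIN): min(49, 25, 65) = 25
F (MIN): min(88, 14, 47) = 14
G (MIN): min(94, 93, 10) = 10
D (MAX): max(25, 14, 10) = 25
I (MIN): min(45, 93, 68) = 45
J (MIN): min(39, 47, 26) = 26
K (MIN): min(8, 4, 55) = 4
H (MAX): max(45, 26, 4) = 45
Root (MIN): min(60.33, 25, 45) = 25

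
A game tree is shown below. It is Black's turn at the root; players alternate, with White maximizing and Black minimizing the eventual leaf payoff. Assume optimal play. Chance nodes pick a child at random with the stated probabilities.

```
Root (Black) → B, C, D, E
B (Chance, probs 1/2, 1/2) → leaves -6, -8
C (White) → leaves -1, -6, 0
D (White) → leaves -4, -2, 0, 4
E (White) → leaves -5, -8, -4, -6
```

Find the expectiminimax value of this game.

-7

B (Chance): 1/2·-6 + 1/2·-8 = -7
C (White): max(-1, -6, 0) = 0
D (White): max(-4, -2, 0, 4) = 4
E (White): max(-5, -8, -4, -6) = -4
Root (Black): min(-7, 0, 4, -4) = -7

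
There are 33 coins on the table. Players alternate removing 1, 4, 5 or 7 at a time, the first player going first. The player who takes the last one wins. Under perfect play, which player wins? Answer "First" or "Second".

First

Mark each pile size as W (mover wins) or L (mover loses):
i:   0  1  2  3  4  5  6  7  8  9 10 11 12 13 14 15 16 17 18 19 20 21 22 23 24 25 26 27 28 29 30 31 32 33
     L  W  L  W  W  W  W  W  L  W  L  W  W  W  W  W  L  W  L  W  W  W  W  W  L  W  L  W  W  W  W  W  L  W
Position 33 is W, so the first player wins.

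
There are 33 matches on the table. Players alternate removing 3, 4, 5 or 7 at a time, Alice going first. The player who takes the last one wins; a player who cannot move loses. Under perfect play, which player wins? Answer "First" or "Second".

Compute winning (W) and losing (L) positions by backward induction:
i:   0  1  2  3  4  5  6  7  8  9 10 11 12 13 14 15 16 17 18 19 20 21 22 23 24 25 26 27 28 29 30 31 32 33
     L  L  L  W  W  W  W  W  W  W  L  L  L  W  W  W  W  W  W  W  L  L  L  W  W  W  W  W  W  W  L  L  L  W
Position 33 is W, so the first player wins.

First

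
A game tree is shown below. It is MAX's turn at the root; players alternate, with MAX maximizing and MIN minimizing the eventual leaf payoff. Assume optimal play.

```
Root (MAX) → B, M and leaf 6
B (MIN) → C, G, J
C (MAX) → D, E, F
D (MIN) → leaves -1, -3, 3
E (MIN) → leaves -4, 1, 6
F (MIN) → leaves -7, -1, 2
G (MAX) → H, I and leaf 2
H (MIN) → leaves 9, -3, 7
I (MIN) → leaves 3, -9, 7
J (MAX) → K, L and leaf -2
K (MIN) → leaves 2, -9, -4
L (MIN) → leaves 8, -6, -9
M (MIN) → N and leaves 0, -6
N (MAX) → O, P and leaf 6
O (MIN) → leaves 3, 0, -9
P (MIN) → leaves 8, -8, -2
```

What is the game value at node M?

O: min(3, 0, -9) = -9
P: min(8, -8, -2) = -8
N: max(-9, -8, 6) = 6
M: min(6, 0, -6) = -6

-6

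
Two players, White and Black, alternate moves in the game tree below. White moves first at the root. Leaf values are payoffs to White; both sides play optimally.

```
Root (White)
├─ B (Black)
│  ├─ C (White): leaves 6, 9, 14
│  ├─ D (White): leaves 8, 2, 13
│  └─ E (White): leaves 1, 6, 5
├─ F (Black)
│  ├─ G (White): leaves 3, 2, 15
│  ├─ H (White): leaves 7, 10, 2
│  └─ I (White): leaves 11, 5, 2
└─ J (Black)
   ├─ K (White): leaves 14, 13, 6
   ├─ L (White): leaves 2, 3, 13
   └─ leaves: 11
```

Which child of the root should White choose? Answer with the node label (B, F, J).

J

C (White): max(6, 9, 14) = 14
D (White): max(8, 2, 13) = 13
E (White): max(1, 6, 5) = 6
B (Black): min(14, 13, 6) = 6
G (White): max(3, 2, 15) = 15
H (White): max(7, 10, 2) = 10
I (White): max(11, 5, 2) = 11
F (Black): min(15, 10, 11) = 10
K (White): max(14, 13, 6) = 14
L (White): max(2, 3, 13) = 13
J (Black): min(14, 13, 11) = 11
Root (White): max(6, 10, 11) = 11
White picks the child with the highest value: J (value 11).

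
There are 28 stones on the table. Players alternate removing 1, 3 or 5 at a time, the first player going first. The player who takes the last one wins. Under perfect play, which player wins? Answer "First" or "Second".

Second

i:   0  1  2  3  4  5  6  7  8  9 10 11 12 13 14 15 16 17 18 19 20 21 22 23 24 25 26 27 28
     L  W  L  W  L  W  L  W  L  W  L  W  L  W  L  W  L  W  L  W  L  W  L  W  L  W  L  W  L
Position 28 is L, so the second player wins.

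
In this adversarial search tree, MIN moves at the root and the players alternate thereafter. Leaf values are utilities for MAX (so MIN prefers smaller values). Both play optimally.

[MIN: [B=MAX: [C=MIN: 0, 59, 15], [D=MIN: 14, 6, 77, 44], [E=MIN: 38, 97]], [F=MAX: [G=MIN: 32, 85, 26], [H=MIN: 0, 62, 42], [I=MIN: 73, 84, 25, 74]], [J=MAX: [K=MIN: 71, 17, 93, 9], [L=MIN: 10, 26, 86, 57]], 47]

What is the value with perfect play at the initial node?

C (MIN): min(0, 59, 15) = 0
D (MIN): min(14, 6, 77, 44) = 6
E (MIN): min(38, 97) = 38
B (MAX): max(0, 6, 38) = 38
G (MIN): min(32, 85, 26) = 26
H (MIN): min(0, 62, 42) = 0
I (MIN): min(73, 84, 25, 74) = 25
F (MAX): max(26, 0, 25) = 26
K (MIN): min(71, 17, 93, 9) = 9
L (MIN): min(10, 26, 86, 57) = 10
J (MAX): max(9, 10) = 10
Root (MIN): min(38, 26, 10, 47) = 10

10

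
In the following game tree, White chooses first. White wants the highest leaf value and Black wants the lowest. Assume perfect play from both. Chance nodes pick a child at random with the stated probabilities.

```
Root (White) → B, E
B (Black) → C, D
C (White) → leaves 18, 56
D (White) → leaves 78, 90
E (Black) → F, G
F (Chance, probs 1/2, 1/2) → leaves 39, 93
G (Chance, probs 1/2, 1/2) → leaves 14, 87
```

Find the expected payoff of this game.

56

C (White): max(18, 56) = 56
D (White): max(78, 90) = 90
B (Black): min(56, 90) = 56
F (Chance): 1/2·39 + 1/2·93 = 66
G (Chance): 1/2·14 + 1/2·87 = 50.5
E (Black): min(66, 50.5) = 50.5
Root (White): max(56, 50.5) = 56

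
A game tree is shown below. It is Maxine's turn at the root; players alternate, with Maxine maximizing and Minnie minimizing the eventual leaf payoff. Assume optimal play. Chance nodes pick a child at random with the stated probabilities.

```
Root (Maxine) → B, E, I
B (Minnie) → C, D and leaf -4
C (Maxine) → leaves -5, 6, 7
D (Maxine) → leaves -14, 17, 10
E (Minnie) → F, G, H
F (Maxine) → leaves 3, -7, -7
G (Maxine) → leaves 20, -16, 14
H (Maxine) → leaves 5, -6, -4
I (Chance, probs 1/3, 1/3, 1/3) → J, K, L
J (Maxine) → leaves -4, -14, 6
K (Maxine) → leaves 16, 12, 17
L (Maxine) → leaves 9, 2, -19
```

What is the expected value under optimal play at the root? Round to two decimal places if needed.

C (Maxine): max(-5, 6, 7) = 7
D (Maxine): max(-14, 17, 10) = 17
B (Minnie): min(7, 17, -4) = -4
F (Maxine): max(3, -7, -7) = 3
G (Maxine): max(20, -16, 14) = 20
H (Maxine): max(5, -6, -4) = 5
E (Minnie): min(3, 20, 5) = 3
J (Maxine): max(-4, -14, 6) = 6
K (Maxine): max(16, 12, 17) = 17
L (Maxine): max(9, 2, -19) = 9
I (Chance): 1/3·6 + 1/3·17 + 1/3·9 = 10.67
Root (Maxine): max(-4, 3, 10.67) = 10.67

10.67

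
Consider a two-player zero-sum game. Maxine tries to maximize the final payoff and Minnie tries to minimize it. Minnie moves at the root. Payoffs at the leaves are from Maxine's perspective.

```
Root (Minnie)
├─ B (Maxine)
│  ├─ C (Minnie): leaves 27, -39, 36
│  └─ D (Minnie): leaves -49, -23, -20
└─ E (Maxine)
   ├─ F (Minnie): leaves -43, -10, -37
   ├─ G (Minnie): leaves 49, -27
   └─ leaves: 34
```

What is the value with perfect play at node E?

F: min(-43, -10, -37) = -43
G: min(49, -27) = -27
E: max(-43, -27, 34) = 34

34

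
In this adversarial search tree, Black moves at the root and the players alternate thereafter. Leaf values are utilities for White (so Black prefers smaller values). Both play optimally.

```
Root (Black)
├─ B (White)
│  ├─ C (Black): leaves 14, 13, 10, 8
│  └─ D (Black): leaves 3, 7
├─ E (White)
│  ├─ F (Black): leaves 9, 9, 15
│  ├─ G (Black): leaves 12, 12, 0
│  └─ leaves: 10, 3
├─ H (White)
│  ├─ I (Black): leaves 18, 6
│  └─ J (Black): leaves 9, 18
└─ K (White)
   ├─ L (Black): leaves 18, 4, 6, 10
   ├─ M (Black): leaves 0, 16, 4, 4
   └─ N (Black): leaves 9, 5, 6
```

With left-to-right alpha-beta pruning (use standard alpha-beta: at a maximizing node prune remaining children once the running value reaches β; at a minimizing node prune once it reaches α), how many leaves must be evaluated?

C [α=-∞,β=+∞]: v=8
D [α=8,β=+∞]: v=3 after child 1 ≤ α → α-cutoff, skip 1
B [α=-∞,β=+∞]: v=8
F [α=-∞,β=8]: v=9
E [α=-∞,β=8]: v=9 after child 1 ≥ β → β-cutoff, skip 3
I [α=-∞,β=8]: v=6
J [α=6,β=8]: v=9
H [α=-∞,β=8]: v=9
L [α=-∞,β=8]: v=4
M [α=4,β=8]: v=0 after child 1 ≤ α → α-cutoff, skip 3
N [α=4,β=8]: v=5
K [α=-∞,β=8]: v=5
Root [α=-∞,β=+∞]: v=5
Leaves evaluated: 20 of 29.

20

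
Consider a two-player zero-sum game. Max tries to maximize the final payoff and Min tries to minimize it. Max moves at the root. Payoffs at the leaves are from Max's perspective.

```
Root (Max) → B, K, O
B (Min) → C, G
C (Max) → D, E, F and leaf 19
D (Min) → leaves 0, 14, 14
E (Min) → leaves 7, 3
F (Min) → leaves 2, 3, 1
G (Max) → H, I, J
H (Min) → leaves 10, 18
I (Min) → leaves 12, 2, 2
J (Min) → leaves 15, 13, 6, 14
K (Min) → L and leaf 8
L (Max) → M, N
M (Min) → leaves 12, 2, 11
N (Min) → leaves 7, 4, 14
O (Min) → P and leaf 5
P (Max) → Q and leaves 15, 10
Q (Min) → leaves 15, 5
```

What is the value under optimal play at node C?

D: min(0, 14, 14) = 0
E: min(7, 3) = 3
F: min(2, 3, 1) = 1
C: max(0, 3, 1, 19) = 19

19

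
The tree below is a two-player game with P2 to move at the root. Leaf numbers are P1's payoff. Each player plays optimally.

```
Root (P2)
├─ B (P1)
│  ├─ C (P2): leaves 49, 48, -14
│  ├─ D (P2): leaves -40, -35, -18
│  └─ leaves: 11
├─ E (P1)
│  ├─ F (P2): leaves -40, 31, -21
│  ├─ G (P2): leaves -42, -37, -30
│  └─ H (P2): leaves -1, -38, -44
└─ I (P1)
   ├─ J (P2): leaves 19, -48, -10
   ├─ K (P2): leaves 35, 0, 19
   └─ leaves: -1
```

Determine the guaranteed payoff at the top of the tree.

-40

C (P2): min(49, 48, -14) = -14
D (P2): min(-40, -35, -18) = -40
B (P1): max(-14, -40, 11) = 11
F (P2): min(-40, 31, -21) = -40
G (P2): min(-42, -37, -30) = -42
H (P2): min(-1, -38, -44) = -44
E (P1): max(-40, -42, -44) = -40
J (P2): min(19, -48, -10) = -48
K (P2): min(35, 0, 19) = 0
I (P1): max(-48, 0, -1) = 0
Root (P2): min(11, -40, 0) = -40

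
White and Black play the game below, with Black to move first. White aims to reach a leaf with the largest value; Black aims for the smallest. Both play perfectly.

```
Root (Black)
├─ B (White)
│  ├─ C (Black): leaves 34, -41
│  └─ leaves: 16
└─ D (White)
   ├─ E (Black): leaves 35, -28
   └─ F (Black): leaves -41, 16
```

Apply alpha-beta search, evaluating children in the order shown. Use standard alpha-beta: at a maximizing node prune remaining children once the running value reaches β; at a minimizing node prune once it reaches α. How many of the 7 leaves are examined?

C [α=-∞,β=+∞]: v=-41
B [α=-∞,β=+∞]: v=16
E [α=-∞,β=16]: v=-28
F [α=-28,β=16]: v=-41 after child 1 ≤ α → α-cutoff, skip 1
D [α=-∞,β=16]: v=-28
Root [α=-∞,β=+∞]: v=-28
Leaves evaluated: 6 of 7.

6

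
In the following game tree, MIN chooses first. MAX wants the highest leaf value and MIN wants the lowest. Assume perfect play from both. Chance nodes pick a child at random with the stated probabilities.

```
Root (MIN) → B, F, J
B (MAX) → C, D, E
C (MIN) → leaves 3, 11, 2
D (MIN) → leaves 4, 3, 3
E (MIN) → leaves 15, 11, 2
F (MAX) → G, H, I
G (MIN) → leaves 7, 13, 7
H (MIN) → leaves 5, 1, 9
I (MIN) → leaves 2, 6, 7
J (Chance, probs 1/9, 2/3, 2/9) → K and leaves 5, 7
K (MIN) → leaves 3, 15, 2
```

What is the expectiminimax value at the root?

3

C (MIN): min(3, 11, 2) = 2
D (MIN): min(4, 3, 3) = 3
E (MIN): min(15, 11, 2) = 2
B (MAX): max(2, 3, 2) = 3
G (MIN): min(7, 13, 7) = 7
H (MIN): min(5, 1, 9) = 1
I (MIN): min(2, 6, 7) = 2
F (MAX): max(7, 1, 2) = 7
K (MIN): min(3, 15, 2) = 2
J (Chance): 1/9·2 + 2/3·5 + 2/9·7 = 5.11
Root (MIN): min(3, 7, 5.11) = 3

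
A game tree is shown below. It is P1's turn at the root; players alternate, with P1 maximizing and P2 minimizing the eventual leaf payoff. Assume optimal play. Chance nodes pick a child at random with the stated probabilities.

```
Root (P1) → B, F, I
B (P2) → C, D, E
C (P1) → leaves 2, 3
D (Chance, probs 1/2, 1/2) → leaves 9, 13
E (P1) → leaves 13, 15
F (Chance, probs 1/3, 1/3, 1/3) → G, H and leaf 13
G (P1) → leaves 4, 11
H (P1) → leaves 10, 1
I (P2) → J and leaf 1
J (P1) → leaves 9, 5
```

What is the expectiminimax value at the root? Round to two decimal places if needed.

C (P1): max(2, 3) = 3
D (Chance): 1/2·9 + 1/2·13 = 11
E (P1): max(13, 15) = 15
B (P2): min(3, 11, 15) = 3
G (P1): max(4, 11) = 11
H (P1): max(10, 1) = 10
F (Chance): 1/3·11 + 1/3·10 + 1/3·13 = 11.33
J (P1): max(9, 5) = 9
I (P2): min(9, 1) = 1
Root (P1): max(3, 11.33, 1) = 11.33

11.33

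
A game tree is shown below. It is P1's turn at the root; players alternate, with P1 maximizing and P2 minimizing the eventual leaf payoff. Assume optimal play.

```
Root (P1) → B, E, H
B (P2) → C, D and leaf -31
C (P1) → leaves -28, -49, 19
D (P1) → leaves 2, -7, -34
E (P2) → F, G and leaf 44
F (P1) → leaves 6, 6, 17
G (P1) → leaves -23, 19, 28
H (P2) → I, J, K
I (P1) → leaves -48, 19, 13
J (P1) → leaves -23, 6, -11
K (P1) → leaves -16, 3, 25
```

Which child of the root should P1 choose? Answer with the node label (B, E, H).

C (P1): max(-28, -49, 19) = 19
D (P1): max(2, -7, -34) = 2
B (P2): min(19, 2, -31) = -31
F (P1): max(6, 6, 17) = 17
G (P1): max(-23, 19, 28) = 28
E (P2): min(17, 28, 44) = 17
I (P1): max(-48, 19, 13) = 19
J (P1): max(-23, 6, -11) = 6
K (P1): max(-16, 3, 25) = 25
H (P2): min(19, 6, 25) = 6
Root (P1): max(-31, 17, 6) = 17
P1 picks the child with the highest value: E (value 17).

E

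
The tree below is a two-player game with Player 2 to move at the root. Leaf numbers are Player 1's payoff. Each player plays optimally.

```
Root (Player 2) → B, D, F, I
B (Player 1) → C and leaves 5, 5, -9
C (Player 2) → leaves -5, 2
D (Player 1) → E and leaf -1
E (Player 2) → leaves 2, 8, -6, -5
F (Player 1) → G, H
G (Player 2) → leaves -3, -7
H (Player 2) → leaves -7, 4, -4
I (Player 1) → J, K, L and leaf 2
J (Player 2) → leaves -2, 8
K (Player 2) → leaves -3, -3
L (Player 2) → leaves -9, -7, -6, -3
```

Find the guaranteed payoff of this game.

-7

C (Player 2): min(-5, 2) = -5
B (Player 1): max(-5, 5, 5, -9) = 5
E (Player 2): min(2, 8, -6, -5) = -6
D (Player 1): max(-6, -1) = -1
G (Player 2): min(-3, -7) = -7
H (Player 2): min(-7, 4, -4) = -7
F (Player 1): max(-7, -7) = -7
J (Player 2): min(-2, 8) = -2
K (Player 2): min(-3, -3) = -3
L (Player 2): min(-9, -7, -6, -3) = -9
I (Player 1): max(-2, -3, -9, 2) = 2
Root (Player 2): min(5, -1, -7, 2) = -7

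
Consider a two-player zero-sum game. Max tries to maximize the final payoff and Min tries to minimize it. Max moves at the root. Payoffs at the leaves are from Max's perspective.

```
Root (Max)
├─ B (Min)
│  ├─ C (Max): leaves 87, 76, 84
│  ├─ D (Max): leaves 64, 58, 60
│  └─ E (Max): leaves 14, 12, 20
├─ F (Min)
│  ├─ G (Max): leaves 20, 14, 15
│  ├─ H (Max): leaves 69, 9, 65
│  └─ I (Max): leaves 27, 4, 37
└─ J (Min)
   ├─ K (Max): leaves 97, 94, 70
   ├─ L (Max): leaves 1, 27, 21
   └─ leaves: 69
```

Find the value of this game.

C (Max): max(87, 76, 84) = 87
D (Max): max(64, 58, 60) = 64
E (Max): max(14, 12, 20) = 20
B (Min): min(87, 64, 20) = 20
G (Max): max(20, 14, 15) = 20
H (Max): max(69, 9, 65) = 69
I (Max): max(27, 4, 37) = 37
F (Min): min(20, 69, 37) = 20
K (Max): max(97, 94, 70) = 97
L (Max): max(1, 27, 21) = 27
J (Min): min(97, 27, 69) = 27
Root (Max): max(20, 20, 27) = 27

27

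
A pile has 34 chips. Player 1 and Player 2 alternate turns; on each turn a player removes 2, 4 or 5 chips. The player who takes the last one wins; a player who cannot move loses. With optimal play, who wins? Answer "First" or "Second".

Positions where the player to move wins (W) vs loses (L):
i:   0  1  2  3  4  5  6  7  8  9 10 11 12 13 14 15 16 17 18 19 20 21 22 23 24 25 26 27 28 29 30 31 32 33 34
     L  L  W  W  W  W  W  L  L  W  W  W  W  W  L  L  W  W  W  W  W  L  L  W  W  W  W  W  L  L  W  W  W  W  W
Position 34 is W, so the first player wins.

First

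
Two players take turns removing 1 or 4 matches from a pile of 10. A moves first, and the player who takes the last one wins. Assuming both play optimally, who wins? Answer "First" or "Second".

Second

i:   0  1  2  3  4  5  6  7  8  9 10
     L  W  L  W  W  L  W  L  W  W  L
Position 10 is L, so the second player wins.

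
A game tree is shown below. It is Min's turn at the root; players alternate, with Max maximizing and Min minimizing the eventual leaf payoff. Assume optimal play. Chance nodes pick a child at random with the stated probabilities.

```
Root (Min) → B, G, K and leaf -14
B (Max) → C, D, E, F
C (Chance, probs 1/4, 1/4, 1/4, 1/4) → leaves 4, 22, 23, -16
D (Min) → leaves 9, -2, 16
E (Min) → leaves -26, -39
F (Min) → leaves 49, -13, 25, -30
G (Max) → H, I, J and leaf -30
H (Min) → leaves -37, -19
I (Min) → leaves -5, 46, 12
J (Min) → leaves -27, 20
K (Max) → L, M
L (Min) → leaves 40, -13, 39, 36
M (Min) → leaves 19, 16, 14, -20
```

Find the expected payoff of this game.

-14

C (Chance): 1/4·4 + 1/4·22 + 1/4·23 + 1/4·-16 = 8.25
D (Min): min(9, -2, 16) = -2
E (Min): min(-26, -39) = -39
F (Min): min(49, -13, 25, -30) = -30
B (Max): max(8.25, -2, -39, -30) = 8.25
H (Min): min(-37, -19) = -37
I (Min): min(-5, 46, 12) = -5
J (Min): min(-27, 20) = -27
G (Max): max(-37, -5, -27, -30) = -5
L (Min): min(40, -13, 39, 36) = -13
M (Min): min(19, 16, 14, -20) = -20
K (Max): max(-13, -20) = -13
Root (Min): min(8.25, -5, -13, -14) = -14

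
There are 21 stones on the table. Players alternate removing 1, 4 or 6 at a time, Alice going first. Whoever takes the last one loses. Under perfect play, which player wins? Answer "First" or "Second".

i:   0  1  2  3  4  5  6  7  8  9 10 11 12 13 14 15 16 17 18 19 20 21
     W  L  W  L  W  W  L  W  L  W  W  L  W  L  W  W  L  W  L  W  W  L
Position 21 is L, so the second player wins.

Second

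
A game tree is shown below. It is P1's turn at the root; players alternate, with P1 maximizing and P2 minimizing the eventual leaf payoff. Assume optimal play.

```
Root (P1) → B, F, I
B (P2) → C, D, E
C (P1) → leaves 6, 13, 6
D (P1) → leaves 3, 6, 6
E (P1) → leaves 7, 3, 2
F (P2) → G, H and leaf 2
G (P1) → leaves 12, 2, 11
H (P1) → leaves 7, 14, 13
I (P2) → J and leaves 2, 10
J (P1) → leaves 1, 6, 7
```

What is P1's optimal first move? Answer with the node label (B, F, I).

B

C (P1): max(6, 13, 6) = 13
D (P1): max(3, 6, 6) = 6
E (P1): max(7, 3, 2) = 7
B (P2): min(13, 6, 7) = 6
G (P1): max(12, 2, 11) = 12
H (P1): max(7, 14, 13) = 14
F (P2): min(12, 14, 2) = 2
J (P1): max(1, 6, 7) = 7
I (P2): min(7, 2, 10) = 2
Root (P1): max(6, 2, 2) = 6
P1 picks the child with the highest value: B (value 6).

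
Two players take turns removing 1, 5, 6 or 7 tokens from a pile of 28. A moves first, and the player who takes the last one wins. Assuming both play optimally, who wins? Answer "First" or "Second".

Mark each pile size as W (mover wins) or L (mover loses):
i:   0  1  2  3  4  5  6  7  8  9 10 11 12 13 14 15 16 17 18 19 20 21 22 23 24 25 26 27 28
     L  W  L  W  L  W  W  W  W  W  W  W  L  W  L  W  L  W  W  W  W  W  W  W  L  W  L  W  L
Position 28 is L, so the second player wins.

Second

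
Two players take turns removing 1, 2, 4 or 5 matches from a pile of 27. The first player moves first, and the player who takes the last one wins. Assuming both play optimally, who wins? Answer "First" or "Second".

Second

W/L table (W = player to move can force a win):
i:   0  1  2  3  4  5  6  7  8  9 10 11 12 13 14 15 16 17 18 19 20 21 22 23 24 25 26 27
     L  W  W  L  W  W  L  W  W  L  W  W  L  W  W  L  W  W  L  W  W  L  W  W  L  W  W  L
Position 27 is L, so the second player wins.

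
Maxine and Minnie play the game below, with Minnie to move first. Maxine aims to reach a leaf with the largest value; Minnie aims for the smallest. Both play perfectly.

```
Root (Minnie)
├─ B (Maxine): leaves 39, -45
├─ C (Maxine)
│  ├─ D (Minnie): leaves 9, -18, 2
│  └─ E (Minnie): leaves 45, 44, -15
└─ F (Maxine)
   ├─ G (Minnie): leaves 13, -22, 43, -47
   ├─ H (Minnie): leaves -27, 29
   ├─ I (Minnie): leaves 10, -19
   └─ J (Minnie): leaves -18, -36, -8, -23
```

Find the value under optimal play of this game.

-19

B (Maxine): max(39, -45) = 39
D (Minnie): min(9, -18, 2) = -18
E (Minnie): min(45, 44, -15) = -15
C (Maxine): max(-18, -15) = -15
G (Minnie): min(13, -22, 43, -47) = -47
H (Minnie): min(-27, 29) = -27
I (Minnie): min(10, -19) = -19
J (Minnie): min(-18, -36, -8, -23) = -36
F (Maxine): max(-47, -27, -19, -36) = -19
Root (Minnie): min(39, -15, -19) = -19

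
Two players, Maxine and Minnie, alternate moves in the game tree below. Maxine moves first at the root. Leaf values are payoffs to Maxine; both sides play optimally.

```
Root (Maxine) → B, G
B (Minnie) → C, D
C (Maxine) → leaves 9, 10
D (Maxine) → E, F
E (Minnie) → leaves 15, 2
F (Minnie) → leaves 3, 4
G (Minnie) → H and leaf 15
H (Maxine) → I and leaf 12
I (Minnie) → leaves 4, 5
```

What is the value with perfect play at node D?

3

E: min(15, 2) = 2
F: min(3, 4) = 3
D: max(2, 3) = 3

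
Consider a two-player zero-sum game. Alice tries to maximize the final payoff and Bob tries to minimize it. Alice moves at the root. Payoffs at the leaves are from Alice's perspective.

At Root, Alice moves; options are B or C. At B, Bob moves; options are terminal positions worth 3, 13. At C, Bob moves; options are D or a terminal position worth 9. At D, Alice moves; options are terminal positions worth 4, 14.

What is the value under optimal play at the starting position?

B (Bob): min(3, 13) = 3
D (Alice): max(4, 14) = 14
C (Bob): min(14, 9) = 9
Root (Alice): max(3, 9) = 9

9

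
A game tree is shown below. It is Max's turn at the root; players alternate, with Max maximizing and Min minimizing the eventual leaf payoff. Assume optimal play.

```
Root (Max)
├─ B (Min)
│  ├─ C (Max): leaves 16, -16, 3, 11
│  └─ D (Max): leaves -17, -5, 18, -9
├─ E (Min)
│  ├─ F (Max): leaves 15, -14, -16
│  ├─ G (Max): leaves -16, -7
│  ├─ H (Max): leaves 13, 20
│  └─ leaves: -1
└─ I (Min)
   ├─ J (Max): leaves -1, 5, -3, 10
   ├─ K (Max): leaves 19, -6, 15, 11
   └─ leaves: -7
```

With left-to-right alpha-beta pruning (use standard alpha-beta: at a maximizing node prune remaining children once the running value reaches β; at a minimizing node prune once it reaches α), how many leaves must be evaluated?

C [α=-∞,β=+∞]: v=16
D [α=-∞,β=16]: v=18 after child 3 ≥ β → β-cutoff, skip 1
B [α=-∞,β=+∞]: v=16
F [α=16,β=+∞]: v=15
E [α=16,β=+∞]: v=15 after child 1 ≤ α → α-cutoff, skip 3
J [α=16,β=+∞]: v=10
I [α=16,β=+∞]: v=10 after child 1 ≤ α → α-cutoff, skip 2
Root [α=-∞,β=+∞]: v=16
Leaves evaluated: 14 of 25.

14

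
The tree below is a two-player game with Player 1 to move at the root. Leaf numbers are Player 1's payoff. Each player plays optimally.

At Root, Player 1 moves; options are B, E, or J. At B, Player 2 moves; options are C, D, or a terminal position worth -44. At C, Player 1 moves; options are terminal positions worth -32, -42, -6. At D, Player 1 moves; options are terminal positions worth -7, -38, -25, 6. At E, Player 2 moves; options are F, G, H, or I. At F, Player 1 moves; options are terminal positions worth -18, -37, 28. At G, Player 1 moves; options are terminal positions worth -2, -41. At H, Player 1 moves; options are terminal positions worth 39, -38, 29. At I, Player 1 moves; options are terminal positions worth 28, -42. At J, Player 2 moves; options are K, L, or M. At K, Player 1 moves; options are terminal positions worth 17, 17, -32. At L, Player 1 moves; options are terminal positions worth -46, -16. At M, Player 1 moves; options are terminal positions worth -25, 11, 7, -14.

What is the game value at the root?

-2

C (Player 1): max(-32, -42, -6) = -6
D (Player 1): max(-7, -38, -25, 6) = 6
B (Player 2): min(-6, 6, -44) = -44
F (Player 1): max(-18, -37, 28) = 28
G (Player 1): max(-2, -41) = -2
H (Player 1): max(39, -38, 29) = 39
I (Player 1): max(28, -42) = 28
E (Player 2): min(28, -2, 39, 28) = -2
K (Player 1): max(17, 17, -32) = 17
L (Player 1): max(-46, -16) = -16
M (Player 1): max(-25, 11, 7, -14) = 11
J (Player 2): min(17, -16, 11) = -16
Root (Player 1): max(-44, -2, -16) = -2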